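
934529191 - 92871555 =841657636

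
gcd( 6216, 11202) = 6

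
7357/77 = 1051/11 = 95.55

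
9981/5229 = 1 + 528/581=1.91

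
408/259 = 408/259=1.58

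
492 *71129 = 34995468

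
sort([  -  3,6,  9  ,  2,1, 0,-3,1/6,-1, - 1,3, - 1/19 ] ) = [ - 3,-3, - 1, - 1,-1/19,0,1/6,1,2,3,6, 9]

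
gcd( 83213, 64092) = 1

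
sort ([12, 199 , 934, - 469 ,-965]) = [ - 965, - 469, 12, 199,934 ]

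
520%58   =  56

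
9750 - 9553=197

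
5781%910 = 321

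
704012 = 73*9644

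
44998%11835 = 9493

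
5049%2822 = 2227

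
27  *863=23301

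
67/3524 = 67/3524 = 0.02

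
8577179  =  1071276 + 7505903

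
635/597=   635/597  =  1.06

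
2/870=1/435 = 0.00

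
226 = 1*226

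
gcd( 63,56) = 7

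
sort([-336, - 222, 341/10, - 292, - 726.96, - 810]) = [ - 810, - 726.96 , - 336, - 292 , - 222, 341/10] 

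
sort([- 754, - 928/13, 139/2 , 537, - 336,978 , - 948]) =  [ - 948, -754, - 336, - 928/13,139/2, 537,  978] 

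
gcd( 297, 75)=3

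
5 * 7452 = 37260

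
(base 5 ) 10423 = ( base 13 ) 44a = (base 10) 738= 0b1011100010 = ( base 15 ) 343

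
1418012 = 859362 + 558650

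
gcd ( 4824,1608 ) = 1608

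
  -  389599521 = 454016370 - 843615891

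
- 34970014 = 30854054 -65824068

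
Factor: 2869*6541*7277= 136561120733 = 19^2*31^1*151^1*211^1*383^1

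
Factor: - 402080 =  - 2^5*5^1  *  7^1 * 359^1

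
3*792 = 2376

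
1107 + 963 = 2070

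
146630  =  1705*86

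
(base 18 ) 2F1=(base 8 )1627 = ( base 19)2a7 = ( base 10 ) 919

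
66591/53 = 66591/53 = 1256.43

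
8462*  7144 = 60452528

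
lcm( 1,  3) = 3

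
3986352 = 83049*48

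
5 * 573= 2865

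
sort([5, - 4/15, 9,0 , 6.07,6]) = [ - 4/15,0,5, 6,6.07, 9]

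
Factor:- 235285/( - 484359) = 3^ ( - 1) * 5^1*47057^1*161453^( - 1) 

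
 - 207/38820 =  - 1 + 12871/12940 = - 0.01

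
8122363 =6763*1201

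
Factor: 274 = 2^1*137^1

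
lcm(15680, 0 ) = 0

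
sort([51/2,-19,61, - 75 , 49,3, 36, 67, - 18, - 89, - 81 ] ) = [ - 89, - 81, - 75, - 19,  -  18, 3,51/2,  36, 49, 61, 67]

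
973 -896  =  77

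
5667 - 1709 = 3958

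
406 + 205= 611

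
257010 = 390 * 659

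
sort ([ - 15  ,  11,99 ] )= [ - 15,11,99 ] 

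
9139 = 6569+2570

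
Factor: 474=2^1*3^1*79^1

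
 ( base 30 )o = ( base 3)220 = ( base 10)24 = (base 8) 30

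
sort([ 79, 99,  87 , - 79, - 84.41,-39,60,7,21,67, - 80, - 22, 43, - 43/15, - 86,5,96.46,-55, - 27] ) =[ -86, - 84.41 , - 80, - 79, -55,-39, - 27 , - 22, - 43/15,5,7, 21,43, 60, 67, 79,  87, 96.46, 99]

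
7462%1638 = 910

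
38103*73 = 2781519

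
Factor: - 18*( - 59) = 2^1*3^2*59^1 = 1062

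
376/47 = 8  =  8.00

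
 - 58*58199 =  - 3375542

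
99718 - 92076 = 7642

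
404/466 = 202/233=0.87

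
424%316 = 108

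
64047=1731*37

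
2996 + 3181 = 6177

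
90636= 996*91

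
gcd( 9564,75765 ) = 3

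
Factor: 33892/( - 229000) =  - 2^( - 1 )*5^( - 3)*37^1  =  - 37/250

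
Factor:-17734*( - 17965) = 2^1*5^1*3593^1*8867^1 = 318591310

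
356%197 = 159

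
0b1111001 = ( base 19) 67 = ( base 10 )121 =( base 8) 171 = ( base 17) 72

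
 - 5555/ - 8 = 694 +3/8 = 694.38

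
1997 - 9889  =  -7892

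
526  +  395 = 921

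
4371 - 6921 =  - 2550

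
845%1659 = 845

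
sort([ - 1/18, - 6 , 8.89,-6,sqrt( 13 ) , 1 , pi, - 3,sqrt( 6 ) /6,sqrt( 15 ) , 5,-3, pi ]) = [ - 6,  -  6,  -  3, - 3,  -  1/18, sqrt( 6 ) /6, 1,pi, pi, sqrt(13 ),sqrt(15),5, 8.89]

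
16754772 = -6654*(- 2518 )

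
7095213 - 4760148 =2335065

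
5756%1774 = 434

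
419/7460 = 419/7460= 0.06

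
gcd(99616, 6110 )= 2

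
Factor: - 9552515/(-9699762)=2^(- 1)*3^( - 1 ) * 5^1 * 7^1*47^1 * 5807^1*1616627^( - 1) 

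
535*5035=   2693725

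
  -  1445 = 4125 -5570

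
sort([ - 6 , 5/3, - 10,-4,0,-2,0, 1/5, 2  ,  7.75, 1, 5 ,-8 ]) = [ - 10, - 8, - 6, - 4, - 2, 0, 0 , 1/5,  1, 5/3,  2, 5,7.75]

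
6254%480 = 14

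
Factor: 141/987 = 7^(- 1 ) = 1/7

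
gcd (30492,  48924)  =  36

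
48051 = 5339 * 9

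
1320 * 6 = 7920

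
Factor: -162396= -2^2*3^2*13^1*347^1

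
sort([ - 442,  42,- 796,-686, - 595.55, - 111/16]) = [ - 796 , - 686, - 595.55 ,  -  442,-111/16, 42]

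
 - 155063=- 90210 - 64853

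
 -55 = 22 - 77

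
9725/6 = 9725/6= 1620.83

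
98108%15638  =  4280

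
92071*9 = 828639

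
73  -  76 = -3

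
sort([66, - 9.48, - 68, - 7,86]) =[ - 68, - 9.48, - 7, 66,86]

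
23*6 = 138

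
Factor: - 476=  - 2^2*7^1*17^1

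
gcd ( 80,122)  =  2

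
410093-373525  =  36568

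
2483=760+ 1723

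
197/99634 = 197/99634 = 0.00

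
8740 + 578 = 9318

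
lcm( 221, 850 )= 11050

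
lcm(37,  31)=1147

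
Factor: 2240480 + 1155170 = 3395650= 2^1*5^2*113^1*601^1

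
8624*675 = 5821200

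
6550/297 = 6550/297 = 22.05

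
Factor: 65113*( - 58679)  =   -19^1*23^1*149^1*58679^1=-  3820765727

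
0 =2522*0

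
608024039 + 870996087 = 1479020126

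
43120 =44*980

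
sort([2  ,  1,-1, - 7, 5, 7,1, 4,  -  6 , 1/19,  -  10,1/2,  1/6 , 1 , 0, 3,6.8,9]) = [-10, - 7, - 6 ,-1, 0,  1/19,1/6 , 1/2, 1, 1, 1, 2, 3 , 4,5, 6.8, 7, 9] 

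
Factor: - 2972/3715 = -2^2 * 5^(- 1)= - 4/5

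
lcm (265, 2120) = 2120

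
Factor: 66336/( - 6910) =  -48/5 = - 2^4 * 3^1* 5^( - 1)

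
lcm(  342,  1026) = 1026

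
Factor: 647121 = 3^1*19^1 *11353^1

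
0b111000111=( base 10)455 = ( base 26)hd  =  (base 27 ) gn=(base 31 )el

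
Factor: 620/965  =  124/193 = 2^2*31^1*193^( - 1)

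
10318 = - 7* ( - 1474)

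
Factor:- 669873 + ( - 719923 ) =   -  2^2 * 29^1*11981^1 = -1389796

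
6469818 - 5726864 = 742954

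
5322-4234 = 1088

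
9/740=9/740 = 0.01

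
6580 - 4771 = 1809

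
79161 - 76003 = 3158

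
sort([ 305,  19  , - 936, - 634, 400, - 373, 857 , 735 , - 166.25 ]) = [-936,-634, - 373, - 166.25,19,305, 400, 735, 857]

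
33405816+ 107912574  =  141318390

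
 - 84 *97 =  - 8148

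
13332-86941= - 73609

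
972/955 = 972/955 = 1.02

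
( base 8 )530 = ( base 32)ao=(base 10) 344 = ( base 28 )C8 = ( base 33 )ae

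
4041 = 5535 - 1494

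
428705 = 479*895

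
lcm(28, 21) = 84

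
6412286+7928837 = 14341123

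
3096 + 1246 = 4342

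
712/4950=356/2475  =  0.14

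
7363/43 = 7363/43 = 171.23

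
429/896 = 429/896 =0.48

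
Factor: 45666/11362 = 3^2*13^( - 1 )*19^(  -  1)*23^( - 1)*43^1 * 59^1 = 22833/5681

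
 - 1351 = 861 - 2212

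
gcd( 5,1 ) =1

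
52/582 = 26/291 = 0.09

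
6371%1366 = 907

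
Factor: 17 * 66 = 2^1*3^1*11^1*17^1 = 1122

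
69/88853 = 69/88853 = 0.00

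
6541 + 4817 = 11358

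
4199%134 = 45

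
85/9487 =85/9487 = 0.01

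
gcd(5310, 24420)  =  30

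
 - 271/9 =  - 31 + 8/9=- 30.11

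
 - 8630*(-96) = 828480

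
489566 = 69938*7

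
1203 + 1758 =2961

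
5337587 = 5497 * 971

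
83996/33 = 7636/3 = 2545.33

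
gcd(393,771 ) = 3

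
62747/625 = 62747/625 = 100.40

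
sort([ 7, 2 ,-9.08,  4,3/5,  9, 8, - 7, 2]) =[ - 9.08 ,- 7, 3/5, 2, 2, 4,7, 8, 9] 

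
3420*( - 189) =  - 646380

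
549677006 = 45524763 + 504152243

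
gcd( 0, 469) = 469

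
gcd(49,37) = 1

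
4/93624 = 1/23406= 0.00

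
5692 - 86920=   -  81228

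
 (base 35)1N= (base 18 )34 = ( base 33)1P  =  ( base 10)58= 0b111010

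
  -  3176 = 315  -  3491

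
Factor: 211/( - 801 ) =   -  3^( - 2)*89^(  -  1)*211^1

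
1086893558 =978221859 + 108671699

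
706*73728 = 52051968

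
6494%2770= 954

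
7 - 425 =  - 418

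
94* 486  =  45684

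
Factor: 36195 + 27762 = 63957 = 3^1*21319^1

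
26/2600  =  1/100 = 0.01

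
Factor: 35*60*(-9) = -18900 =- 2^2*3^3*5^2*7^1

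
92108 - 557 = 91551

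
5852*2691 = 15747732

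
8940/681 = 13 + 29/227 = 13.13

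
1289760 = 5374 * 240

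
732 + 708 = 1440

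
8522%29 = 25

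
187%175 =12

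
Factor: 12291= 3^1*17^1*241^1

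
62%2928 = 62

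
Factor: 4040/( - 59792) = -5/74 = -2^(  -  1)*5^1*37^ (-1)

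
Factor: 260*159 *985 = 2^2*3^1*5^2*13^1*53^1*197^1 = 40719900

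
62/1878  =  31/939 =0.03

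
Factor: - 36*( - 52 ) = 2^4*3^2*13^1 = 1872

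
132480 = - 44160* ( - 3 ) 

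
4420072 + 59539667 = 63959739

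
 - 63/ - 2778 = 21/926 = 0.02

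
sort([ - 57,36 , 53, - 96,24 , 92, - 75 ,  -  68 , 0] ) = [-96, - 75,- 68 , - 57 , 0,24,  36,53,92 ]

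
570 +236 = 806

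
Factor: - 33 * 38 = - 1254 =- 2^1 * 3^1*11^1*19^1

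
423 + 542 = 965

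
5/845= 1/169=0.01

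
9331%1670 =981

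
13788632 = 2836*4862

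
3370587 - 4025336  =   - 654749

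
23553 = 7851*3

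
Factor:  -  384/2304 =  - 1/6 =- 2^( - 1)*3^ (-1 )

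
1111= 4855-3744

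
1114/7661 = 1114/7661 = 0.15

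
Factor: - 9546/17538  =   - 43^1*79^(  -  1 ) =- 43/79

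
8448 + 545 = 8993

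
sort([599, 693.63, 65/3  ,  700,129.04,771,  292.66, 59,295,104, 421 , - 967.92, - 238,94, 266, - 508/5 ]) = [-967.92,-238, - 508/5, 65/3,59 , 94,104,129.04,266,292.66, 295,421,599,  693.63, 700,771]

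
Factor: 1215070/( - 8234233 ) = - 2^1*5^1 *7^( - 1)*67^( - 1) * 97^( - 1 ) * 181^( - 1)*121507^1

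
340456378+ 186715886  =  527172264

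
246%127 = 119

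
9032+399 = 9431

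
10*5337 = 53370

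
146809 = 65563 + 81246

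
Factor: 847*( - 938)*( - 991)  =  787335626 = 2^1*7^2*11^2*67^1*991^1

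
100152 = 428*234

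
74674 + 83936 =158610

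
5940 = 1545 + 4395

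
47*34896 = 1640112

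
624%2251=624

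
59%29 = 1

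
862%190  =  102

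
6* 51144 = 306864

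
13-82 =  - 69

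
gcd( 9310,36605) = 5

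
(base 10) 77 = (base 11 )70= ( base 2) 1001101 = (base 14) 57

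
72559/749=72559/749  =  96.87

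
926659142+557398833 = 1484057975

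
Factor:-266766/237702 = - 257/229 = -  229^ ( -1 )*257^1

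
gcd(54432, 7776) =7776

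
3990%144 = 102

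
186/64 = 2 + 29/32 = 2.91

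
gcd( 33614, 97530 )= 2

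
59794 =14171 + 45623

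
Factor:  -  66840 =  - 2^3*3^1*5^1 * 557^1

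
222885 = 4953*45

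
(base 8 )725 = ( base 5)3334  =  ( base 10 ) 469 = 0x1d5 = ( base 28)GL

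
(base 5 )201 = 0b110011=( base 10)51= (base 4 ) 303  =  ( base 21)29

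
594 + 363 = 957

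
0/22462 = 0=0.00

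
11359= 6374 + 4985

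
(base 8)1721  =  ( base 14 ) 4DB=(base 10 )977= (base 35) rw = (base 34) SP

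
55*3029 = 166595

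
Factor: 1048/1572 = 2/3 =2^1 * 3^(- 1 ) 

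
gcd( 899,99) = 1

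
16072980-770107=15302873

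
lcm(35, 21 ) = 105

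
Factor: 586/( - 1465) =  - 2/5 = - 2^1*5^( - 1)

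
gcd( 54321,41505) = 3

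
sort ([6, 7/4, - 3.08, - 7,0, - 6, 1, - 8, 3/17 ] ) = [-8, - 7,-6, - 3.08, 0 , 3/17,1, 7/4, 6 ]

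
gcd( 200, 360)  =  40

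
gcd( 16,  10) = 2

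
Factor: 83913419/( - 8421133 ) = -7^(  -  1)*1399^1*59981^1*1203019^(-1 ) 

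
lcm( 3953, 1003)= 67201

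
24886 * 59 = 1468274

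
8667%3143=2381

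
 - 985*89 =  -87665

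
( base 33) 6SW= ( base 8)16502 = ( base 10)7490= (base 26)b22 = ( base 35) 640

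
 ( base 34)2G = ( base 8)124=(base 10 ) 84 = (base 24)3c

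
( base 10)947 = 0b1110110011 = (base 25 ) 1CM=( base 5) 12242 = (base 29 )13J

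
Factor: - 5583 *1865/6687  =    -  3^(-1 ) *5^1*373^1*743^ (  -  1 )*1861^1  =  - 3470765/2229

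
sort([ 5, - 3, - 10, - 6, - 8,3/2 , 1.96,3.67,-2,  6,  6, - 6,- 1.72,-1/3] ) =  [ - 10, - 8, - 6, -6, - 3, - 2, - 1.72, - 1/3,  3/2,1.96, 3.67, 5 , 6,6 ]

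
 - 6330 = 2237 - 8567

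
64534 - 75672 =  - 11138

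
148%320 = 148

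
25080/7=25080/7 = 3582.86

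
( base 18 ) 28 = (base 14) 32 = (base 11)40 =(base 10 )44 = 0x2c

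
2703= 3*901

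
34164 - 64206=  - 30042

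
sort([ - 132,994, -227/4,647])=[-132,- 227/4,647,994] 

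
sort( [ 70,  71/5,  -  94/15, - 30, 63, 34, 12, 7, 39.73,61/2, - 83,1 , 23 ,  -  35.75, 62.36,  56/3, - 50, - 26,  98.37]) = [-83, -50, - 35.75, - 30, - 26,-94/15, 1, 7, 12,71/5, 56/3  ,  23,61/2, 34,39.73,62.36, 63, 70 , 98.37]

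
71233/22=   3237 + 19/22 = 3237.86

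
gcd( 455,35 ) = 35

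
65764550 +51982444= 117746994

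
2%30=2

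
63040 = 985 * 64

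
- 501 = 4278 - 4779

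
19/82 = 19/82 =0.23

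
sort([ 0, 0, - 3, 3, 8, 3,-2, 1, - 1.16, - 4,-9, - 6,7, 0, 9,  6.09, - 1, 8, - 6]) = [ - 9, - 6 , - 6, - 4,- 3, - 2,-1.16, - 1,0,0, 0  ,  1, 3,3,6.09, 7,  8, 8,9 ]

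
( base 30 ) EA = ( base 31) dr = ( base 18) 15G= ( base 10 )430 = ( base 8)656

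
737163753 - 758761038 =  - 21597285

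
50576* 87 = 4400112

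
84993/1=84993 = 84993.00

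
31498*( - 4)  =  - 125992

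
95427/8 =95427/8= 11928.38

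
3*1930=5790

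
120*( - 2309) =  - 277080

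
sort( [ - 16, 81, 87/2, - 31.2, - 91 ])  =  [ - 91, - 31.2,- 16, 87/2,81 ]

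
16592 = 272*61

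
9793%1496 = 817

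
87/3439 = 87/3439 = 0.03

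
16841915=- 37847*(- 445 )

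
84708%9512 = 8612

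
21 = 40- 19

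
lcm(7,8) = 56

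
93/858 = 31/286 = 0.11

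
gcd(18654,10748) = 2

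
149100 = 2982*50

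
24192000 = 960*25200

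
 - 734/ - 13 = 734/13  =  56.46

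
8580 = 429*20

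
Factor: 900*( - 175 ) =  -157500  =  - 2^2*3^2*5^4 * 7^1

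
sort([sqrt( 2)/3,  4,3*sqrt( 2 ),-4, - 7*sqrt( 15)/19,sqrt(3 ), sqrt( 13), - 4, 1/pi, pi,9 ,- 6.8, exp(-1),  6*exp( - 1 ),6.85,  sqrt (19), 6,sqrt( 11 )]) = [-6.8,-4,-4 ,-7*sqrt(15 )/19, 1/pi, exp( - 1),sqrt( 2 ) /3, sqrt( 3 ),6*exp( - 1 ),pi,  sqrt(11),sqrt( 13 ),4, 3*sqrt(2), sqrt(19 ), 6 , 6.85, 9]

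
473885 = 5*94777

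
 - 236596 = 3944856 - 4181452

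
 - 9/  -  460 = 9/460 = 0.02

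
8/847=8/847  =  0.01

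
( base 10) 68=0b1000100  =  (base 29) 2a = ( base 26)2g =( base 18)3E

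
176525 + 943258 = 1119783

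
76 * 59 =4484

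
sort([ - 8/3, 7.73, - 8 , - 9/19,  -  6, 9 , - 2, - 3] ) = [ - 8, - 6,  -  3,  -  8/3, - 2, - 9/19 , 7.73,9]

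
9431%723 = 32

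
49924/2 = 24962  =  24962.00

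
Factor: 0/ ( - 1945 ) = 0 = 0^1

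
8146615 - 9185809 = - 1039194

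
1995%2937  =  1995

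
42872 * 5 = 214360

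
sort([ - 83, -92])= [ - 92, - 83 ]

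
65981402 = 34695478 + 31285924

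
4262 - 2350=1912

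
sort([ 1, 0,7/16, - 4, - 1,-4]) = [ - 4,-4, - 1, 0, 7/16, 1]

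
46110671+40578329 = 86689000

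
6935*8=55480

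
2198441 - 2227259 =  - 28818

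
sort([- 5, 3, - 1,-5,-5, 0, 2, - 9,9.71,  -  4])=[  -  9, - 5, - 5,-5, - 4,  -  1 , 0,2, 3, 9.71 ] 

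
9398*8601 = 80832198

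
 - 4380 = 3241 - 7621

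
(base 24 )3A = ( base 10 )82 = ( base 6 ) 214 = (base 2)1010010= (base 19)46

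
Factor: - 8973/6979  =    -  3^2*7^ ( -1) = - 9/7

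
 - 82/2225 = -1 + 2143/2225 = - 0.04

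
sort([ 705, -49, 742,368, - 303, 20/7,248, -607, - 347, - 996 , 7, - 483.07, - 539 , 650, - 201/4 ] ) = [ - 996, - 607,- 539,- 483.07, - 347,  -  303, - 201/4, - 49, 20/7,7,248,  368, 650, 705,742]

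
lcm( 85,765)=765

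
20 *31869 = 637380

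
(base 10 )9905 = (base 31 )A9G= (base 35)830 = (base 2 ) 10011010110001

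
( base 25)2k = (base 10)70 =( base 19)3D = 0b1000110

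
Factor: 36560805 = 3^1*5^1 * 79^1*30853^1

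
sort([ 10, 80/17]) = [ 80/17,  10]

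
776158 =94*8257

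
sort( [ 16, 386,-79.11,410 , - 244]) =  [ - 244, - 79.11,16,386,410 ] 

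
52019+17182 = 69201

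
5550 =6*925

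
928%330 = 268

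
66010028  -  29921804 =36088224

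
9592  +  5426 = 15018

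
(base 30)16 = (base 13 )2a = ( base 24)1c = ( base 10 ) 36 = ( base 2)100100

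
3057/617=4 + 589/617= 4.95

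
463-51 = 412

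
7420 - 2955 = 4465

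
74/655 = 74/655 = 0.11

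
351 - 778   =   - 427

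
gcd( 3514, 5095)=1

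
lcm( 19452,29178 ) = 58356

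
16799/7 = 2399  +  6/7 = 2399.86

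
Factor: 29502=2^1*3^2*11^1*149^1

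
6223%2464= 1295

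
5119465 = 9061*565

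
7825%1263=247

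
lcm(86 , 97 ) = 8342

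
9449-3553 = 5896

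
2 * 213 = 426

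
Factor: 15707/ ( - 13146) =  - 2^( - 1 )*3^( - 1)*7^ ( - 1)*113^1*139^1*313^( - 1) 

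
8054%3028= 1998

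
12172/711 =17 + 85/711 = 17.12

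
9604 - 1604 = 8000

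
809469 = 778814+30655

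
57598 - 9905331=-9847733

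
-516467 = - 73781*7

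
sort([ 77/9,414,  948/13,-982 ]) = [-982,  77/9, 948/13,  414 ]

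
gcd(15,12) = 3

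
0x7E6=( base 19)5B8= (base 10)2022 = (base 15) 8EC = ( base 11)1579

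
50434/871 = 57 + 787/871 = 57.90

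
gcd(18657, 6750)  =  27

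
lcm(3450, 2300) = 6900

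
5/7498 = 5/7498= 0.00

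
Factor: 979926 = 2^1 *3^1*163321^1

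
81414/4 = 40707/2 = 20353.50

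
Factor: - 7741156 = - 2^2*23^1*84143^1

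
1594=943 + 651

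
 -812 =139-951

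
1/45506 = 1/45506 = 0.00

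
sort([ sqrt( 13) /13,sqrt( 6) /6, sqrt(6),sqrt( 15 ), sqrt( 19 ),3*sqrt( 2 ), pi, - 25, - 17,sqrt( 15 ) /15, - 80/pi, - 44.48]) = [-44.48, - 80/pi, - 25,- 17, sqrt( 15 ) /15,sqrt( 13 ) /13,sqrt( 6) /6,  sqrt (6 ),pi,sqrt( 15 ), 3*sqrt (2 ),sqrt(19)]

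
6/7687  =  6/7687 = 0.00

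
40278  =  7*5754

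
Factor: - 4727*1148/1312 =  - 2^(  -  3)*7^1*29^1*163^1=-  33089/8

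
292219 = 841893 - 549674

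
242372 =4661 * 52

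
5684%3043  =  2641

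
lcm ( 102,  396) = 6732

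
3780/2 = 1890 = 1890.00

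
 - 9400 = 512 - 9912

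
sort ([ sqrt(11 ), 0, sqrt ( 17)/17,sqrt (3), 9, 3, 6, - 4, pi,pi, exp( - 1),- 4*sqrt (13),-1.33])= [ - 4*sqrt(13), - 4, - 1.33, 0,sqrt(17)/17, exp( - 1), sqrt (3), 3,pi, pi, sqrt(11), 6, 9 ]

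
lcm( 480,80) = 480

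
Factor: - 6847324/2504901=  - 2^2*3^ (-1 ) *7^( - 1 )*11^1*101^(- 1)*1181^( -1 )*155621^1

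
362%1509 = 362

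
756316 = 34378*22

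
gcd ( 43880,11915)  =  5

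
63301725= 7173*8825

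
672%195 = 87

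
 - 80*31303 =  - 2504240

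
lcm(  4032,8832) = 185472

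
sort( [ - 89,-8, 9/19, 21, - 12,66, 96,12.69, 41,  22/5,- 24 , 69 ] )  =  [-89,-24,-12 ,-8, 9/19,22/5, 12.69, 21, 41, 66, 69,96 ] 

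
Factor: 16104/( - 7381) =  - 24/11 = - 2^3*3^1 * 11^(-1)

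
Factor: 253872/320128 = 387/488 = 2^(- 3)*3^2*43^1* 61^ ( - 1 )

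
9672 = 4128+5544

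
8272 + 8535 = 16807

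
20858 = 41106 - 20248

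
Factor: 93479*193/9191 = 7^(-1) * 13^( - 1)*101^( - 1)*193^1 * 93479^1 = 18041447/9191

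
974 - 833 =141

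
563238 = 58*9711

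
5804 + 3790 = 9594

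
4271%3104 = 1167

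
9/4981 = 9/4981 = 0.00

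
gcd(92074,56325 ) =1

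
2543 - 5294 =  - 2751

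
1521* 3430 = 5217030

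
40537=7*5791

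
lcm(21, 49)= 147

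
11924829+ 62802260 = 74727089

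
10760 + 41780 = 52540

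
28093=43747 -15654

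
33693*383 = 12904419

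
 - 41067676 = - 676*60751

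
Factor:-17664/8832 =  - 2^1 =-  2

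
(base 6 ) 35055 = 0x138B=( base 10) 5003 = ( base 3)20212022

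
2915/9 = 323  +  8/9 = 323.89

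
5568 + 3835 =9403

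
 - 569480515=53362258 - 622842773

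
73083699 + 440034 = 73523733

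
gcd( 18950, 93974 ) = 2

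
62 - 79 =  - 17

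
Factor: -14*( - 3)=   42 = 2^1 * 3^1*7^1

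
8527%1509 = 982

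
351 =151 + 200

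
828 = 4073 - 3245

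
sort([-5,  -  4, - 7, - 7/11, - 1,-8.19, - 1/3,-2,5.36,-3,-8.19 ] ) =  [ - 8.19, -8.19, - 7, - 5, - 4,-3,  -  2,-1 , - 7/11,- 1/3,  5.36]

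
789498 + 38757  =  828255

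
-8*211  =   - 1688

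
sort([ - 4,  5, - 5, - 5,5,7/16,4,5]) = [ - 5, - 5, - 4,7/16 , 4,5, 5,  5] 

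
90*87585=7882650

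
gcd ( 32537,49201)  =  1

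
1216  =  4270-3054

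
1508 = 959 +549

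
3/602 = 3/602 = 0.00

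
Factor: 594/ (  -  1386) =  - 3^1*7^ ( - 1)=- 3/7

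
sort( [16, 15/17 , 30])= [ 15/17,16,30 ]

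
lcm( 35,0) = 0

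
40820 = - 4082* (-10 )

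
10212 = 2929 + 7283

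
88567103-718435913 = -629868810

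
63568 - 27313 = 36255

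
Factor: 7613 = 23^1*331^1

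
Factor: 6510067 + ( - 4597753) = 2^1* 3^1*67^2*71^1 = 1912314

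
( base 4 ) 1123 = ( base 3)10101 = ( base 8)133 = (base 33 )2P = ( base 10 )91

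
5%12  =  5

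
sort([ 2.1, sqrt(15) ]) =[ 2.1,sqrt(15 )]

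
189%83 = 23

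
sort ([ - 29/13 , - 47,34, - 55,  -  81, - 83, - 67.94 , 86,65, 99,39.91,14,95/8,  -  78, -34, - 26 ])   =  [-83, - 81, - 78, - 67.94,  -  55, - 47 , - 34, - 26 , - 29/13, 95/8,  14,34, 39.91 , 65, 86,  99] 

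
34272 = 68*504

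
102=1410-1308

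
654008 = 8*81751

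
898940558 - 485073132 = 413867426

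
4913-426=4487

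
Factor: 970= 2^1*5^1*97^1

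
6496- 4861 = 1635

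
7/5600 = 1/800 = 0.00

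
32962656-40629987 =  - 7667331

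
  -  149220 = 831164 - 980384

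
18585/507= 36 + 111/169  =  36.66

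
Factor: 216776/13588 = 2^1*7^3*43^(  -  1) = 686/43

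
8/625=8/625 = 0.01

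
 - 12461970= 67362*(  -  185)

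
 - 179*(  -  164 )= 29356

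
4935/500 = 987/100 =9.87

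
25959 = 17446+8513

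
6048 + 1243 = 7291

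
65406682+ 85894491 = 151301173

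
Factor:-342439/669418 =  - 2^( - 1 ) *433^( - 1)*443^1 =- 443/866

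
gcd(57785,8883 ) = 7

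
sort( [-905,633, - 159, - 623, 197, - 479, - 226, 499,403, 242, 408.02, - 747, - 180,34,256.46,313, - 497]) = [-905, - 747, - 623, - 497, - 479, - 226, -180, - 159,  34 , 197, 242, 256.46, 313,403 , 408.02,499,633]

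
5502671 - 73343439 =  - 67840768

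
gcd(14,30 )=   2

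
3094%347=318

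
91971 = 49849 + 42122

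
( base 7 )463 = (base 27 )8p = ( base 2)11110001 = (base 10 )241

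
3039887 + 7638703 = 10678590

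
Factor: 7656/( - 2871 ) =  - 8/3  =  - 2^3*3^ ( - 1)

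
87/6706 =87/6706 =0.01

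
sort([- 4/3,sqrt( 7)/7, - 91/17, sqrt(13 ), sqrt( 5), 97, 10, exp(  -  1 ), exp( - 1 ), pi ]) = [-91/17, -4/3, exp( - 1),  exp( - 1), sqrt(7)/7, sqrt( 5),  pi, sqrt( 13 ) , 10,97] 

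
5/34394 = 5/34394= 0.00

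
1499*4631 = 6941869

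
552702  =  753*734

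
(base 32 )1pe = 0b11100101110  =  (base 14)954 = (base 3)2112002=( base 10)1838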